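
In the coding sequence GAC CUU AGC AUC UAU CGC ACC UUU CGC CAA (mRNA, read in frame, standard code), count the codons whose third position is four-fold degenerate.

Codon 1 GAC (Asp): third position 2-fold.
Codon 2 CUU (Leu): third position 4-fold.
Codon 3 AGC (Ser): third position 2-fold.
Codon 4 AUC (Ile): third position 3-fold.
Codon 5 UAU (Tyr): third position 2-fold.
Codon 6 CGC (Arg): third position 4-fold.
Codon 7 ACC (Thr): third position 4-fold.
Codon 8 UUU (Phe): third position 2-fold.
Codon 9 CGC (Arg): third position 4-fold.
Codon 10 CAA (Gln): third position 2-fold.
Four-fold degenerate third positions: 4.

4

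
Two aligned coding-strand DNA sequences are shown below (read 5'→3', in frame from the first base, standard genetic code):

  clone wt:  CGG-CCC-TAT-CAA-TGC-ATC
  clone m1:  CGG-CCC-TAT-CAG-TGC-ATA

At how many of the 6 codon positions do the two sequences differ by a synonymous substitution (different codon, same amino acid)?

Codon 1: CGG Arg / CGG Arg — identical.
Codon 2: CCC Pro / CCC Pro — identical.
Codon 3: TAT Tyr / TAT Tyr — identical.
Codon 4: CAA Gln / CAG Gln — synonymous.
Codon 5: TGC Cys / TGC Cys — identical.
Codon 6: ATC Ile / ATA Ile — synonymous.
Synonymous differences: 2.

2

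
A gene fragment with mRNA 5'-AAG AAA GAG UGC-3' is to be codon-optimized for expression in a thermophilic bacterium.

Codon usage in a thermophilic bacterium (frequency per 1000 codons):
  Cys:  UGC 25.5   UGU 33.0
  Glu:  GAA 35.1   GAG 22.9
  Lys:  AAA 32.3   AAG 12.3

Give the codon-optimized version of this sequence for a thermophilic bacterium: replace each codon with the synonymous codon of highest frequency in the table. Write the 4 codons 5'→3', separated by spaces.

AAA AAA GAA UGU

Codon 1 (Lys): best is AAA at 32.3.
Codon 2 (Lys): best is AAA at 32.3.
Codon 3 (Glu): best is GAA at 35.1.
Codon 4 (Cys): best is UGU at 33.0.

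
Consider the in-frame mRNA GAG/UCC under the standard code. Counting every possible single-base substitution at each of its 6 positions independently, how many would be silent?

4

Codon 1 (GAG, Glu): 1 synonymous substitution.
Codon 2 (UCC, Ser): 3 synonymous substitutions.
Total: 1 + 3 = 4.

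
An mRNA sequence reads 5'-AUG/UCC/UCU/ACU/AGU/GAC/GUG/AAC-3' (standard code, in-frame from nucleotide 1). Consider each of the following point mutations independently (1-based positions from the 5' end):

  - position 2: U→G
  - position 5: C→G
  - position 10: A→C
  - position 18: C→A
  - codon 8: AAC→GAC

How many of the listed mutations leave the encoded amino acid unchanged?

0

Codon 1: AUG (Met) → AGG (Arg) — missense.
Codon 2: UCC (Ser) → UGC (Cys) — missense.
Codon 4: ACU (Thr) → CCU (Pro) — missense.
Codon 6: GAC (Asp) → GAA (Glu) — missense.
Codon 8: AAC (Asn) → GAC (Asp) — missense.
Synonymous: 0 of 5.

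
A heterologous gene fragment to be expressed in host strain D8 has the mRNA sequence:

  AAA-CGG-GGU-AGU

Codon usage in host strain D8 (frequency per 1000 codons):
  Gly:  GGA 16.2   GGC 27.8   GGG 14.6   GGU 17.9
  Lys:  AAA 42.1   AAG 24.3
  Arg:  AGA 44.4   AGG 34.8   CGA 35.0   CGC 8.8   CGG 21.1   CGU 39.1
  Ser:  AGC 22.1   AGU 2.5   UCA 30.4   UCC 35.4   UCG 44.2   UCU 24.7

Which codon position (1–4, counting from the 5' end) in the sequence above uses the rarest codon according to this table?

4

Codon 1 AAA (Lys): 42.1 per 1000.
Codon 2 CGG (Arg): 21.1 per 1000.
Codon 3 GGU (Gly): 17.9 per 1000.
Codon 4 AGU (Ser): 2.5 per 1000.
Lowest frequency is 2.5 at codon 4.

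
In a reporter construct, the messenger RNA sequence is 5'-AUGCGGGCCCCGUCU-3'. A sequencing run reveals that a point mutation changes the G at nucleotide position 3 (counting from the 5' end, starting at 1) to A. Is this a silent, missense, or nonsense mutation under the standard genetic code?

missense

Position 3 falls in codon 1: AUG → Met.
After the substitution the codon is AUA → Ile.
Met ≠ Ile, so this is a missense mutation.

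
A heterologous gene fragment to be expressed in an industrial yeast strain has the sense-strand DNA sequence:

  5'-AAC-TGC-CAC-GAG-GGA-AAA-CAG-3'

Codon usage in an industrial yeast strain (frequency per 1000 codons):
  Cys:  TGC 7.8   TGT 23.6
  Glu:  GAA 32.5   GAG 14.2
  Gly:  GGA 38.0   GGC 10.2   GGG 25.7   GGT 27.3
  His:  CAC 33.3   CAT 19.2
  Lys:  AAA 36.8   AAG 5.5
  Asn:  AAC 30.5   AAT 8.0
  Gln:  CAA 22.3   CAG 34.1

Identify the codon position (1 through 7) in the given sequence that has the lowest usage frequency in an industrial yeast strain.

2

Codon 1 AAC (Asn): 30.5 per 1000.
Codon 2 TGC (Cys): 7.8 per 1000.
Codon 3 CAC (His): 33.3 per 1000.
Codon 4 GAG (Glu): 14.2 per 1000.
Codon 5 GGA (Gly): 38.0 per 1000.
Codon 6 AAA (Lys): 36.8 per 1000.
Codon 7 CAG (Gln): 34.1 per 1000.
Lowest frequency is 7.8 at codon 2.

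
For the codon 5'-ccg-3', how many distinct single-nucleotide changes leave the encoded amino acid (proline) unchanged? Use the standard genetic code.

Position 1: none → 0 synonymous.
Position 2: none → 0 synonymous.
Position 3: CCU, CCC, CCA → 3 synonymous.
Total: 0 + 0 + 3 = 3.

3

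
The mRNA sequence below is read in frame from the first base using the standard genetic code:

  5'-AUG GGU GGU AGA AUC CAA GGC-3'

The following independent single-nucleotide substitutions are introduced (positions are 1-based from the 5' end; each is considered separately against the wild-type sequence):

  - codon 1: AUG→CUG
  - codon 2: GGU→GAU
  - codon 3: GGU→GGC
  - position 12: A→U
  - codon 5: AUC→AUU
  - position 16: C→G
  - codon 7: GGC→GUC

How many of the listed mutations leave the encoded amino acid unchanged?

2

Codon 1: AUG (Met) → CUG (Leu) — missense.
Codon 2: GGU (Gly) → GAU (Asp) — missense.
Codon 3: GGU (Gly) → GGC (Gly) — synonymous.
Codon 4: AGA (Arg) → AGU (Ser) — missense.
Codon 5: AUC (Ile) → AUU (Ile) — synonymous.
Codon 6: CAA (Gln) → GAA (Glu) — missense.
Codon 7: GGC (Gly) → GUC (Val) — missense.
Synonymous: 2 of 7.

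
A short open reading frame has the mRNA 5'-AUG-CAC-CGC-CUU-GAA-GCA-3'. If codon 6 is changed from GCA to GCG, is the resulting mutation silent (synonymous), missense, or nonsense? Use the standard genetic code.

silent

Position 18 falls in codon 6: GCA → Ala.
After the substitution the codon is GCG → Ala.
Both encode Ala, so the change is synonymous.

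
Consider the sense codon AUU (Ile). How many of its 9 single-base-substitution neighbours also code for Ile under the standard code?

2

Position 1: none → 0 synonymous.
Position 2: none → 0 synonymous.
Position 3: AUC, AUA → 2 synonymous.
Total: 0 + 0 + 2 = 2.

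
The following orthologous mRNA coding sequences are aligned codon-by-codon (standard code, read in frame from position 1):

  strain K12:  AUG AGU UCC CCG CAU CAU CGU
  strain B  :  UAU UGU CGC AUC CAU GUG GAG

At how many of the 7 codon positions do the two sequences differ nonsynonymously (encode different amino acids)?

6

Codon 1: AUG Met / UAU Tyr — nonsynonymous.
Codon 2: AGU Ser / UGU Cys — nonsynonymous.
Codon 3: UCC Ser / CGC Arg — nonsynonymous.
Codon 4: CCG Pro / AUC Ile — nonsynonymous.
Codon 5: CAU His / CAU His — identical.
Codon 6: CAU His / GUG Val — nonsynonymous.
Codon 7: CGU Arg / GAG Glu — nonsynonymous.
Nonsynonymous differences: 6.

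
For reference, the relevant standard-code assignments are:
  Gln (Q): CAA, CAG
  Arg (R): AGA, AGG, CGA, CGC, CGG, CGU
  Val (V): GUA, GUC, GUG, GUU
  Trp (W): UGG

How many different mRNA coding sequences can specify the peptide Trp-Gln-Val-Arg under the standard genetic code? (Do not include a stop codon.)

48

Trp: 1 codon.
Gln: 2 codons.
Val: 4 codons.
Arg: 6 codons.
1 × 2 × 4 × 6 = 48.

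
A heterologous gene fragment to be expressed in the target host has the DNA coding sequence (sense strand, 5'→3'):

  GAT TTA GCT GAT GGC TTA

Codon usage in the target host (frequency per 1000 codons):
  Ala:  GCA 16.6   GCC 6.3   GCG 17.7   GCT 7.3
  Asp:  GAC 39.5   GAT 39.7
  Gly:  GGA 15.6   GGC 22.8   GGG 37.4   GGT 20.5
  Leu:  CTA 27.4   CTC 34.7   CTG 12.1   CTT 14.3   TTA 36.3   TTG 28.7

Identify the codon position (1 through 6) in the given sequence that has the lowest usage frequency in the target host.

3

Codon 1 GAT (Asp): 39.7 per 1000.
Codon 2 TTA (Leu): 36.3 per 1000.
Codon 3 GCT (Ala): 7.3 per 1000.
Codon 4 GAT (Asp): 39.7 per 1000.
Codon 5 GGC (Gly): 22.8 per 1000.
Codon 6 TTA (Leu): 36.3 per 1000.
Lowest frequency is 7.3 at codon 3.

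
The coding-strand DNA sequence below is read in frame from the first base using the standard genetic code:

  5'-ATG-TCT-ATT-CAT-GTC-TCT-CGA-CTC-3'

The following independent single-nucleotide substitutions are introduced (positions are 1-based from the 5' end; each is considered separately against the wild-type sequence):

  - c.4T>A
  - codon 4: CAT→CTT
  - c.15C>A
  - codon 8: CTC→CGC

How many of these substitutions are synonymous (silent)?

1

Codon 2: TCT (Ser) → ACT (Thr) — missense.
Codon 4: CAT (His) → CTT (Leu) — missense.
Codon 5: GTC (Val) → GTA (Val) — synonymous.
Codon 8: CTC (Leu) → CGC (Arg) — missense.
Synonymous: 1 of 4.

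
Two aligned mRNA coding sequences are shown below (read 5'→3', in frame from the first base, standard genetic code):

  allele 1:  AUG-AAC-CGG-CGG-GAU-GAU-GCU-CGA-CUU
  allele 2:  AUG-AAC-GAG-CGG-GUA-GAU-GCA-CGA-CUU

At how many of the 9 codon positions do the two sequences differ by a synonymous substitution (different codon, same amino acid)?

Codon 1: AUG Met / AUG Met — identical.
Codon 2: AAC Asn / AAC Asn — identical.
Codon 3: CGG Arg / GAG Glu — nonsynonymous.
Codon 4: CGG Arg / CGG Arg — identical.
Codon 5: GAU Asp / GUA Val — nonsynonymous.
Codon 6: GAU Asp / GAU Asp — identical.
Codon 7: GCU Ala / GCA Ala — synonymous.
Codon 8: CGA Arg / CGA Arg — identical.
Codon 9: CUU Leu / CUU Leu — identical.
Synonymous differences: 1.

1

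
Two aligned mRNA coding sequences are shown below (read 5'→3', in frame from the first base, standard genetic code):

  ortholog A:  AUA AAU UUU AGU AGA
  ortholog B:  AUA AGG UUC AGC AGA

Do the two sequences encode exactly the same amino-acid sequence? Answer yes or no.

Codon 1: AUA Ile / AUA Ile — identical.
Codon 2: AAU Asn / AGG Arg — nonsynonymous.
Codon 3: UUU Phe / UUC Phe — synonymous.
Codon 4: AGU Ser / AGC Ser — synonymous.
Codon 5: AGA Arg / AGA Arg — identical.
Nonsynonymous differences: 1 → different protein.

no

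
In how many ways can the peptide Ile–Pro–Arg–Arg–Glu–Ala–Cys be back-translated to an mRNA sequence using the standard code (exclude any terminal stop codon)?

Ile: 3 codons.
Pro: 4 codons.
Arg: 6 codons.
Arg: 6 codons.
Glu: 2 codons.
Ala: 4 codons.
Cys: 2 codons.
3 × 4 × 6 × 6 × 2 × 4 × 2 = 6912.

6912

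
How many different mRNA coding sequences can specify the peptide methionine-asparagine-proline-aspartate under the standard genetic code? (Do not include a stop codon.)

16

Met: 1 codon.
Asn: 2 codons.
Pro: 4 codons.
Asp: 2 codons.
1 × 2 × 4 × 2 = 16.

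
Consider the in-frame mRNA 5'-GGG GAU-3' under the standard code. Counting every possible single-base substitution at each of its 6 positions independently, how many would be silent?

4

Codon 1 (GGG, Gly): 3 synonymous substitutions.
Codon 2 (GAU, Asp): 1 synonymous substitution.
Total: 3 + 1 = 4.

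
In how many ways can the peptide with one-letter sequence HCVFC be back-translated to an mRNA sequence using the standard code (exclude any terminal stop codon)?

64

His: 2 codons.
Cys: 2 codons.
Val: 4 codons.
Phe: 2 codons.
Cys: 2 codons.
2 × 2 × 4 × 2 × 2 = 64.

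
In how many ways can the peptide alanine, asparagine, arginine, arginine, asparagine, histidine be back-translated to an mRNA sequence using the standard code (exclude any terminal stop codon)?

Ala: 4 codons.
Asn: 2 codons.
Arg: 6 codons.
Arg: 6 codons.
Asn: 2 codons.
His: 2 codons.
4 × 2 × 6 × 6 × 2 × 2 = 1152.

1152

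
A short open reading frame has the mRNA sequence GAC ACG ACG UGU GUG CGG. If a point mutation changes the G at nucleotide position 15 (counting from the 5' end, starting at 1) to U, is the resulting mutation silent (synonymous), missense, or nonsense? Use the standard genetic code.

silent

Position 15 falls in codon 5: GUG → Val.
After the substitution the codon is GUU → Val.
Both encode Val, so the change is synonymous.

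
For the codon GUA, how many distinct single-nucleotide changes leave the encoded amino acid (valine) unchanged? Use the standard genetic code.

Position 1: none → 0 synonymous.
Position 2: none → 0 synonymous.
Position 3: GUU, GUC, GUG → 3 synonymous.
Total: 0 + 0 + 3 = 3.

3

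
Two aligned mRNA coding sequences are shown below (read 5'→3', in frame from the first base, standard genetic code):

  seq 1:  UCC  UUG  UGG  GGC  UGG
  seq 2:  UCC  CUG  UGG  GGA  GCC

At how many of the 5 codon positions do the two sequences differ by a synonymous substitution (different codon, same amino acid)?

2

Codon 1: UCC Ser / UCC Ser — identical.
Codon 2: UUG Leu / CUG Leu — synonymous.
Codon 3: UGG Trp / UGG Trp — identical.
Codon 4: GGC Gly / GGA Gly — synonymous.
Codon 5: UGG Trp / GCC Ala — nonsynonymous.
Synonymous differences: 2.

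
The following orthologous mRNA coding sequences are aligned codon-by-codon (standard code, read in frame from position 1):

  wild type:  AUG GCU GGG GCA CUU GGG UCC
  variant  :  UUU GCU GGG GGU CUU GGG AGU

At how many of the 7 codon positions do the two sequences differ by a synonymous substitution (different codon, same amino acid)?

Codon 1: AUG Met / UUU Phe — nonsynonymous.
Codon 2: GCU Ala / GCU Ala — identical.
Codon 3: GGG Gly / GGG Gly — identical.
Codon 4: GCA Ala / GGU Gly — nonsynonymous.
Codon 5: CUU Leu / CUU Leu — identical.
Codon 6: GGG Gly / GGG Gly — identical.
Codon 7: UCC Ser / AGU Ser — synonymous.
Synonymous differences: 1.

1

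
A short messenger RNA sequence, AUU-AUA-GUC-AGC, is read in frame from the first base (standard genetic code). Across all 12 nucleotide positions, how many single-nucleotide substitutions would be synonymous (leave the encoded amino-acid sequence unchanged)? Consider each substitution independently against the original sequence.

8

Codon 1 (AUU, Ile): 2 synonymous substitutions.
Codon 2 (AUA, Ile): 2 synonymous substitutions.
Codon 3 (GUC, Val): 3 synonymous substitutions.
Codon 4 (AGC, Ser): 1 synonymous substitution.
Total: 2 + 2 + 3 + 1 = 8.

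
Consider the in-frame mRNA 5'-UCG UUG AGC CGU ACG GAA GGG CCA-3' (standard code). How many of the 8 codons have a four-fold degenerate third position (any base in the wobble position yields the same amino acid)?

Codon 1 UCG (Ser): third position 4-fold.
Codon 2 UUG (Leu): third position 2-fold.
Codon 3 AGC (Ser): third position 2-fold.
Codon 4 CGU (Arg): third position 4-fold.
Codon 5 ACG (Thr): third position 4-fold.
Codon 6 GAA (Glu): third position 2-fold.
Codon 7 GGG (Gly): third position 4-fold.
Codon 8 CCA (Pro): third position 4-fold.
Four-fold degenerate third positions: 5.

5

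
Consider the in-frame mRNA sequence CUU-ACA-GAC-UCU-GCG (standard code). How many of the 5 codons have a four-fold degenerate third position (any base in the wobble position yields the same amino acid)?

4

Codon 1 CUU (Leu): third position 4-fold.
Codon 2 ACA (Thr): third position 4-fold.
Codon 3 GAC (Asp): third position 2-fold.
Codon 4 UCU (Ser): third position 4-fold.
Codon 5 GCG (Ala): third position 4-fold.
Four-fold degenerate third positions: 4.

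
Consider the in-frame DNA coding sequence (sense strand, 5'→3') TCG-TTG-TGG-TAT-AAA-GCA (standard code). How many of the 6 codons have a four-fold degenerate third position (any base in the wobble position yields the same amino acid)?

2

Codon 1 TCG (Ser): third position 4-fold.
Codon 2 TTG (Leu): third position 2-fold.
Codon 3 TGG (Trp): third position 1-fold.
Codon 4 TAT (Tyr): third position 2-fold.
Codon 5 AAA (Lys): third position 2-fold.
Codon 6 GCA (Ala): third position 4-fold.
Four-fold degenerate third positions: 2.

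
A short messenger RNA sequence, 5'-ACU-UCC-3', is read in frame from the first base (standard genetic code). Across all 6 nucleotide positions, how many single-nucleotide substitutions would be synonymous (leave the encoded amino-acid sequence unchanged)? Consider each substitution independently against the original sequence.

Codon 1 (ACU, Thr): 3 synonymous substitutions.
Codon 2 (UCC, Ser): 3 synonymous substitutions.
Total: 3 + 3 = 6.

6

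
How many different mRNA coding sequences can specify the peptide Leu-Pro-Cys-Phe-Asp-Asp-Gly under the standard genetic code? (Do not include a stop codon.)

1536

Leu: 6 codons.
Pro: 4 codons.
Cys: 2 codons.
Phe: 2 codons.
Asp: 2 codons.
Asp: 2 codons.
Gly: 4 codons.
6 × 4 × 2 × 2 × 2 × 2 × 4 = 1536.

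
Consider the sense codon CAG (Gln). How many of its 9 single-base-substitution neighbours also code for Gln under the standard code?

Position 1: none → 0 synonymous.
Position 2: none → 0 synonymous.
Position 3: CAA → 1 synonymous.
Total: 0 + 0 + 1 = 1.

1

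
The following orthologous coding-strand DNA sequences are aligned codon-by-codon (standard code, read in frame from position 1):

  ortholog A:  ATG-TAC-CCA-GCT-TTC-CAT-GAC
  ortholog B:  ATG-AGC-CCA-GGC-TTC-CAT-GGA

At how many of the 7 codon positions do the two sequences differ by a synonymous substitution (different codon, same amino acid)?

Codon 1: ATG Met / ATG Met — identical.
Codon 2: TAC Tyr / AGC Ser — nonsynonymous.
Codon 3: CCA Pro / CCA Pro — identical.
Codon 4: GCT Ala / GGC Gly — nonsynonymous.
Codon 5: TTC Phe / TTC Phe — identical.
Codon 6: CAT His / CAT His — identical.
Codon 7: GAC Asp / GGA Gly — nonsynonymous.
Synonymous differences: 0.

0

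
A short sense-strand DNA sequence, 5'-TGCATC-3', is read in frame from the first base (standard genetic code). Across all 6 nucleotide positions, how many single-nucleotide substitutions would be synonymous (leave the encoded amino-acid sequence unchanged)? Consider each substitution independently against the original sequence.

Codon 1 (TGC, Cys): 1 synonymous substitution.
Codon 2 (ATC, Ile): 2 synonymous substitutions.
Total: 1 + 2 = 3.

3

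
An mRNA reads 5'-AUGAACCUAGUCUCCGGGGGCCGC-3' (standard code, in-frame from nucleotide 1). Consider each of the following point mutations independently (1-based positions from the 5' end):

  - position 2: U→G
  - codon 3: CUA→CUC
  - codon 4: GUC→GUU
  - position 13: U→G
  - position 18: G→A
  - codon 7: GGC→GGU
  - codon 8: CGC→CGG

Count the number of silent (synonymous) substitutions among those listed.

5

Codon 1: AUG (Met) → AGG (Arg) — missense.
Codon 3: CUA (Leu) → CUC (Leu) — synonymous.
Codon 4: GUC (Val) → GUU (Val) — synonymous.
Codon 5: UCC (Ser) → GCC (Ala) — missense.
Codon 6: GGG (Gly) → GGA (Gly) — synonymous.
Codon 7: GGC (Gly) → GGU (Gly) — synonymous.
Codon 8: CGC (Arg) → CGG (Arg) — synonymous.
Synonymous: 5 of 7.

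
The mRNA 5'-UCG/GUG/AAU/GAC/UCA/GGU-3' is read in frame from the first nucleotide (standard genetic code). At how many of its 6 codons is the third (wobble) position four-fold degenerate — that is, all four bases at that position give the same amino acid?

Codon 1 UCG (Ser): third position 4-fold.
Codon 2 GUG (Val): third position 4-fold.
Codon 3 AAU (Asn): third position 2-fold.
Codon 4 GAC (Asp): third position 2-fold.
Codon 5 UCA (Ser): third position 4-fold.
Codon 6 GGU (Gly): third position 4-fold.
Four-fold degenerate third positions: 4.

4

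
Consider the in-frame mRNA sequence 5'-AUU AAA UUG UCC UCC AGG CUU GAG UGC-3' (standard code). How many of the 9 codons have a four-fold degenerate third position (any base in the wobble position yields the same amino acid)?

3

Codon 1 AUU (Ile): third position 3-fold.
Codon 2 AAA (Lys): third position 2-fold.
Codon 3 UUG (Leu): third position 2-fold.
Codon 4 UCC (Ser): third position 4-fold.
Codon 5 UCC (Ser): third position 4-fold.
Codon 6 AGG (Arg): third position 2-fold.
Codon 7 CUU (Leu): third position 4-fold.
Codon 8 GAG (Glu): third position 2-fold.
Codon 9 UGC (Cys): third position 2-fold.
Four-fold degenerate third positions: 3.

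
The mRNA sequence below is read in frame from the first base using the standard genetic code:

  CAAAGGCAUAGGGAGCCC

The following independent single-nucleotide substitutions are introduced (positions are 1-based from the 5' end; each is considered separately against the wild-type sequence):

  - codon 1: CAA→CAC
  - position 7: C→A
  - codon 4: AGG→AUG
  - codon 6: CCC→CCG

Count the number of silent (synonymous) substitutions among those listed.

Codon 1: CAA (Gln) → CAC (His) — missense.
Codon 3: CAU (His) → AAU (Asn) — missense.
Codon 4: AGG (Arg) → AUG (Met) — missense.
Codon 6: CCC (Pro) → CCG (Pro) — synonymous.
Synonymous: 1 of 4.

1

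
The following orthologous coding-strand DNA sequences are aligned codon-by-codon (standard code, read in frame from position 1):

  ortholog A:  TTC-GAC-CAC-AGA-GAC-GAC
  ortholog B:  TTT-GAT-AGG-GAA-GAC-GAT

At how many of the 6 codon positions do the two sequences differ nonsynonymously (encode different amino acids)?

2

Codon 1: TTC Phe / TTT Phe — synonymous.
Codon 2: GAC Asp / GAT Asp — synonymous.
Codon 3: CAC His / AGG Arg — nonsynonymous.
Codon 4: AGA Arg / GAA Glu — nonsynonymous.
Codon 5: GAC Asp / GAC Asp — identical.
Codon 6: GAC Asp / GAT Asp — synonymous.
Nonsynonymous differences: 2.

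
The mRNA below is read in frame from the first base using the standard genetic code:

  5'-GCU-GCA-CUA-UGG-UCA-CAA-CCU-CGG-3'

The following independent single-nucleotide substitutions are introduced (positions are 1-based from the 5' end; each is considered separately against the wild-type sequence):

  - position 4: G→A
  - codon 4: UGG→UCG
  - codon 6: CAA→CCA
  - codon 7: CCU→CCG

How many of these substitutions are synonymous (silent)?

1

Codon 2: GCA (Ala) → ACA (Thr) — missense.
Codon 4: UGG (Trp) → UCG (Ser) — missense.
Codon 6: CAA (Gln) → CCA (Pro) — missense.
Codon 7: CCU (Pro) → CCG (Pro) — synonymous.
Synonymous: 1 of 4.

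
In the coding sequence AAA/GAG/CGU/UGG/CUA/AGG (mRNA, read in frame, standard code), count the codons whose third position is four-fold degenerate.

Codon 1 AAA (Lys): third position 2-fold.
Codon 2 GAG (Glu): third position 2-fold.
Codon 3 CGU (Arg): third position 4-fold.
Codon 4 UGG (Trp): third position 1-fold.
Codon 5 CUA (Leu): third position 4-fold.
Codon 6 AGG (Arg): third position 2-fold.
Four-fold degenerate third positions: 2.

2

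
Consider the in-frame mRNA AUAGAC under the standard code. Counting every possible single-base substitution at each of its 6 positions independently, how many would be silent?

Codon 1 (AUA, Ile): 2 synonymous substitutions.
Codon 2 (GAC, Asp): 1 synonymous substitution.
Total: 2 + 1 = 3.

3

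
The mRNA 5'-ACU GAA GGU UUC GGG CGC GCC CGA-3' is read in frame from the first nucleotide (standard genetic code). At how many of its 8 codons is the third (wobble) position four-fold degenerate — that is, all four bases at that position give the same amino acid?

6

Codon 1 ACU (Thr): third position 4-fold.
Codon 2 GAA (Glu): third position 2-fold.
Codon 3 GGU (Gly): third position 4-fold.
Codon 4 UUC (Phe): third position 2-fold.
Codon 5 GGG (Gly): third position 4-fold.
Codon 6 CGC (Arg): third position 4-fold.
Codon 7 GCC (Ala): third position 4-fold.
Codon 8 CGA (Arg): third position 4-fold.
Four-fold degenerate third positions: 6.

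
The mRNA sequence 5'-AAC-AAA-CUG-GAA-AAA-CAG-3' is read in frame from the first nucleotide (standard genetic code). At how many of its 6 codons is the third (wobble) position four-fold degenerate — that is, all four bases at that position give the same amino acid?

1

Codon 1 AAC (Asn): third position 2-fold.
Codon 2 AAA (Lys): third position 2-fold.
Codon 3 CUG (Leu): third position 4-fold.
Codon 4 GAA (Glu): third position 2-fold.
Codon 5 AAA (Lys): third position 2-fold.
Codon 6 CAG (Gln): third position 2-fold.
Four-fold degenerate third positions: 1.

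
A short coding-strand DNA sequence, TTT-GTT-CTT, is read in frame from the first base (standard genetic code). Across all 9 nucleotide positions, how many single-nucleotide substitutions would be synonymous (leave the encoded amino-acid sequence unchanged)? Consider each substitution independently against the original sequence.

Codon 1 (TTT, Phe): 1 synonymous substitution.
Codon 2 (GTT, Val): 3 synonymous substitutions.
Codon 3 (CTT, Leu): 3 synonymous substitutions.
Total: 1 + 3 + 3 = 7.

7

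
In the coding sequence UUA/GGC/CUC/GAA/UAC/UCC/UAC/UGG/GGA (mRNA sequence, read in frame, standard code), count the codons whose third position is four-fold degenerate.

4

Codon 1 UUA (Leu): third position 2-fold.
Codon 2 GGC (Gly): third position 4-fold.
Codon 3 CUC (Leu): third position 4-fold.
Codon 4 GAA (Glu): third position 2-fold.
Codon 5 UAC (Tyr): third position 2-fold.
Codon 6 UCC (Ser): third position 4-fold.
Codon 7 UAC (Tyr): third position 2-fold.
Codon 8 UGG (Trp): third position 1-fold.
Codon 9 GGA (Gly): third position 4-fold.
Four-fold degenerate third positions: 4.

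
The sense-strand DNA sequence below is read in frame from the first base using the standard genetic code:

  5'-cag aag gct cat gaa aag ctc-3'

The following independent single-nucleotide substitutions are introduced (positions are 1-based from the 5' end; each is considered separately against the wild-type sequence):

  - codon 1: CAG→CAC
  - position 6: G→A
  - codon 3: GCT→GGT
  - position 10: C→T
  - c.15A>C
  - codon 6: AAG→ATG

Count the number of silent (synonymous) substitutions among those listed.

Codon 1: CAG (Gln) → CAC (His) — missense.
Codon 2: AAG (Lys) → AAA (Lys) — synonymous.
Codon 3: GCT (Ala) → GGT (Gly) — missense.
Codon 4: CAT (His) → TAT (Tyr) — missense.
Codon 5: GAA (Glu) → GAC (Asp) — missense.
Codon 6: AAG (Lys) → ATG (Met) — missense.
Synonymous: 1 of 6.

1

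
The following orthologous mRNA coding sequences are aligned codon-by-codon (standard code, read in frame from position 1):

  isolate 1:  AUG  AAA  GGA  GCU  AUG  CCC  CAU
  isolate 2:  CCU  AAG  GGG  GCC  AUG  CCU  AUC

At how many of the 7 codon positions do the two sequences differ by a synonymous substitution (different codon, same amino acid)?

Codon 1: AUG Met / CCU Pro — nonsynonymous.
Codon 2: AAA Lys / AAG Lys — synonymous.
Codon 3: GGA Gly / GGG Gly — synonymous.
Codon 4: GCU Ala / GCC Ala — synonymous.
Codon 5: AUG Met / AUG Met — identical.
Codon 6: CCC Pro / CCU Pro — synonymous.
Codon 7: CAU His / AUC Ile — nonsynonymous.
Synonymous differences: 4.

4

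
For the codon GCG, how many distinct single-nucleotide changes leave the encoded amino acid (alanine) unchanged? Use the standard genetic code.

Position 1: none → 0 synonymous.
Position 2: none → 0 synonymous.
Position 3: GCU, GCC, GCA → 3 synonymous.
Total: 0 + 0 + 3 = 3.

3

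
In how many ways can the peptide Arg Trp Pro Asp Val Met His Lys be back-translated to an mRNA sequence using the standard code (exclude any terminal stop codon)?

Arg: 6 codons.
Trp: 1 codon.
Pro: 4 codons.
Asp: 2 codons.
Val: 4 codons.
Met: 1 codon.
His: 2 codons.
Lys: 2 codons.
6 × 1 × 4 × 2 × 4 × 1 × 2 × 2 = 768.

768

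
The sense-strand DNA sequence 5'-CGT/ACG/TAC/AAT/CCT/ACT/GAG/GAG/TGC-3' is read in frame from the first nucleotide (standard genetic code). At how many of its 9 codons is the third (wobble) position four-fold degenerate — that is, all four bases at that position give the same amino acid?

4

Codon 1 CGT (Arg): third position 4-fold.
Codon 2 ACG (Thr): third position 4-fold.
Codon 3 TAC (Tyr): third position 2-fold.
Codon 4 AAT (Asn): third position 2-fold.
Codon 5 CCT (Pro): third position 4-fold.
Codon 6 ACT (Thr): third position 4-fold.
Codon 7 GAG (Glu): third position 2-fold.
Codon 8 GAG (Glu): third position 2-fold.
Codon 9 TGC (Cys): third position 2-fold.
Four-fold degenerate third positions: 4.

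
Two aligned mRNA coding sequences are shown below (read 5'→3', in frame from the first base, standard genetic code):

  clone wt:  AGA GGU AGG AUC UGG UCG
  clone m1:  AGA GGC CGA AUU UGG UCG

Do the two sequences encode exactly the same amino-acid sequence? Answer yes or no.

yes

Codon 1: AGA Arg / AGA Arg — identical.
Codon 2: GGU Gly / GGC Gly — synonymous.
Codon 3: AGG Arg / CGA Arg — synonymous.
Codon 4: AUC Ile / AUU Ile — synonymous.
Codon 5: UGG Trp / UGG Trp — identical.
Codon 6: UCG Ser / UCG Ser — identical.
Nonsynonymous differences: 0 → same protein.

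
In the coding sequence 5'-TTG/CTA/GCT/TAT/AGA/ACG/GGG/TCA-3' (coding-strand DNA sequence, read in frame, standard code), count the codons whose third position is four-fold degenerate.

5

Codon 1 TTG (Leu): third position 2-fold.
Codon 2 CTA (Leu): third position 4-fold.
Codon 3 GCT (Ala): third position 4-fold.
Codon 4 TAT (Tyr): third position 2-fold.
Codon 5 AGA (Arg): third position 2-fold.
Codon 6 ACG (Thr): third position 4-fold.
Codon 7 GGG (Gly): third position 4-fold.
Codon 8 TCA (Ser): third position 4-fold.
Four-fold degenerate third positions: 5.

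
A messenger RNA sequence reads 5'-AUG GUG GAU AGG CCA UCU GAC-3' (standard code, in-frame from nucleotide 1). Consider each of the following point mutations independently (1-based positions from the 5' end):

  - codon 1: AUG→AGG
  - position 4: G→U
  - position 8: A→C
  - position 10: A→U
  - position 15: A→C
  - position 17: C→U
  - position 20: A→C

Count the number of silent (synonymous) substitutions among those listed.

Codon 1: AUG (Met) → AGG (Arg) — missense.
Codon 2: GUG (Val) → UUG (Leu) — missense.
Codon 3: GAU (Asp) → GCU (Ala) — missense.
Codon 4: AGG (Arg) → UGG (Trp) — missense.
Codon 5: CCA (Pro) → CCC (Pro) — synonymous.
Codon 6: UCU (Ser) → UUU (Phe) — missense.
Codon 7: GAC (Asp) → GCC (Ala) — missense.
Synonymous: 1 of 7.

1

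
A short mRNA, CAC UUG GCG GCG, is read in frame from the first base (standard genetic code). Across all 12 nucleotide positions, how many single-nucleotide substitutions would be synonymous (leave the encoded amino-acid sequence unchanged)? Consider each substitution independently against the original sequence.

Codon 1 (CAC, His): 1 synonymous substitution.
Codon 2 (UUG, Leu): 2 synonymous substitutions.
Codon 3 (GCG, Ala): 3 synonymous substitutions.
Codon 4 (GCG, Ala): 3 synonymous substitutions.
Total: 1 + 2 + 3 + 3 = 9.

9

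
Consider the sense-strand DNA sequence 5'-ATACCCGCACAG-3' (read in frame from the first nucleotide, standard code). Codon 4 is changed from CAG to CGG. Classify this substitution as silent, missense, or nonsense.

missense

Position 11 falls in codon 4: CAG → Gln.
After the substitution the codon is CGG → Arg.
Gln ≠ Arg, so this is a missense mutation.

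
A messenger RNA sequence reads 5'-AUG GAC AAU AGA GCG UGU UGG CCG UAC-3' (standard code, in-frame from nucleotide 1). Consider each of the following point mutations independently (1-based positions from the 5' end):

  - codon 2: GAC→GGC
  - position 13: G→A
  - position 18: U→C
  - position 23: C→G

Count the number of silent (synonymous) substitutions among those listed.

1

Codon 2: GAC (Asp) → GGC (Gly) — missense.
Codon 5: GCG (Ala) → ACG (Thr) — missense.
Codon 6: UGU (Cys) → UGC (Cys) — synonymous.
Codon 8: CCG (Pro) → CGG (Arg) — missense.
Synonymous: 1 of 4.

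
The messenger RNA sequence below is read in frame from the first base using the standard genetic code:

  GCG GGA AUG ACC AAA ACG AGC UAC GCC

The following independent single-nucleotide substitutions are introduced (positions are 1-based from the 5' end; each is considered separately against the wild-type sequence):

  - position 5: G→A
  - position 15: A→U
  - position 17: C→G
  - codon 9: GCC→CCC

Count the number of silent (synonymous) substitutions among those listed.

0

Codon 2: GGA (Gly) → GAA (Glu) — missense.
Codon 5: AAA (Lys) → AAU (Asn) — missense.
Codon 6: ACG (Thr) → AGG (Arg) — missense.
Codon 9: GCC (Ala) → CCC (Pro) — missense.
Synonymous: 0 of 4.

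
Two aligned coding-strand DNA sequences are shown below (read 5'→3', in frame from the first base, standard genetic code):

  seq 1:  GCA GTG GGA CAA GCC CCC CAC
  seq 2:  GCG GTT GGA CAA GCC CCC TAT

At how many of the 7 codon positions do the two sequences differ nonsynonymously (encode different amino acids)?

1

Codon 1: GCA Ala / GCG Ala — synonymous.
Codon 2: GTG Val / GTT Val — synonymous.
Codon 3: GGA Gly / GGA Gly — identical.
Codon 4: CAA Gln / CAA Gln — identical.
Codon 5: GCC Ala / GCC Ala — identical.
Codon 6: CCC Pro / CCC Pro — identical.
Codon 7: CAC His / TAT Tyr — nonsynonymous.
Nonsynonymous differences: 1.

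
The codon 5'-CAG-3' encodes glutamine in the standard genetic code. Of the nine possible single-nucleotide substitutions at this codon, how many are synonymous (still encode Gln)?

1

Position 1: none → 0 synonymous.
Position 2: none → 0 synonymous.
Position 3: CAA → 1 synonymous.
Total: 0 + 0 + 1 = 1.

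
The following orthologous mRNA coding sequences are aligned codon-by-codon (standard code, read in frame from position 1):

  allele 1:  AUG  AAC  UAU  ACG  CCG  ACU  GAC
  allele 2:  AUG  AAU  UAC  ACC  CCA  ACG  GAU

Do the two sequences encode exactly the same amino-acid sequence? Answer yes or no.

yes

Codon 1: AUG Met / AUG Met — identical.
Codon 2: AAC Asn / AAU Asn — synonymous.
Codon 3: UAU Tyr / UAC Tyr — synonymous.
Codon 4: ACG Thr / ACC Thr — synonymous.
Codon 5: CCG Pro / CCA Pro — synonymous.
Codon 6: ACU Thr / ACG Thr — synonymous.
Codon 7: GAC Asp / GAU Asp — synonymous.
Nonsynonymous differences: 0 → same protein.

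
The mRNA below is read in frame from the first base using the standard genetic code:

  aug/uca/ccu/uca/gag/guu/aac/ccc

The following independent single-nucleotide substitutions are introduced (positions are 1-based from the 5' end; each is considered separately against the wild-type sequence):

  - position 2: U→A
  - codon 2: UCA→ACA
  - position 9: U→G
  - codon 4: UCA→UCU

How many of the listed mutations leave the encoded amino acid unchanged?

2

Codon 1: AUG (Met) → AAG (Lys) — missense.
Codon 2: UCA (Ser) → ACA (Thr) — missense.
Codon 3: CCU (Pro) → CCG (Pro) — synonymous.
Codon 4: UCA (Ser) → UCU (Ser) — synonymous.
Synonymous: 2 of 4.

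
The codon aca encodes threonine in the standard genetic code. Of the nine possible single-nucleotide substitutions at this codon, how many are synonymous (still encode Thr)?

3

Position 1: none → 0 synonymous.
Position 2: none → 0 synonymous.
Position 3: ACU, ACC, ACG → 3 synonymous.
Total: 0 + 0 + 3 = 3.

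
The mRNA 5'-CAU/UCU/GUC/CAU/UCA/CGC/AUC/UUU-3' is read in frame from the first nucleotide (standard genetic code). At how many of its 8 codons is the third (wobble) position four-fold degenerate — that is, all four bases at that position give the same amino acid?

4

Codon 1 CAU (His): third position 2-fold.
Codon 2 UCU (Ser): third position 4-fold.
Codon 3 GUC (Val): third position 4-fold.
Codon 4 CAU (His): third position 2-fold.
Codon 5 UCA (Ser): third position 4-fold.
Codon 6 CGC (Arg): third position 4-fold.
Codon 7 AUC (Ile): third position 3-fold.
Codon 8 UUU (Phe): third position 2-fold.
Four-fold degenerate third positions: 4.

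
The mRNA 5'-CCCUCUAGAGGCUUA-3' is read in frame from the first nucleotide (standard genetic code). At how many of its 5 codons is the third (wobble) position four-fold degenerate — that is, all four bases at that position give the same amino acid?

Codon 1 CCC (Pro): third position 4-fold.
Codon 2 UCU (Ser): third position 4-fold.
Codon 3 AGA (Arg): third position 2-fold.
Codon 4 GGC (Gly): third position 4-fold.
Codon 5 UUA (Leu): third position 2-fold.
Four-fold degenerate third positions: 3.

3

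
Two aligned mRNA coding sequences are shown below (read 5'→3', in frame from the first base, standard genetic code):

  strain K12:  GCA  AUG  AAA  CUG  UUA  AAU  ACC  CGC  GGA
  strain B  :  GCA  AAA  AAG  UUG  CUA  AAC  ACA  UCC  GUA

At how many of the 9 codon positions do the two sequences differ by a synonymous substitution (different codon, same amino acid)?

Codon 1: GCA Ala / GCA Ala — identical.
Codon 2: AUG Met / AAA Lys — nonsynonymous.
Codon 3: AAA Lys / AAG Lys — synonymous.
Codon 4: CUG Leu / UUG Leu — synonymous.
Codon 5: UUA Leu / CUA Leu — synonymous.
Codon 6: AAU Asn / AAC Asn — synonymous.
Codon 7: ACC Thr / ACA Thr — synonymous.
Codon 8: CGC Arg / UCC Ser — nonsynonymous.
Codon 9: GGA Gly / GUA Val — nonsynonymous.
Synonymous differences: 5.

5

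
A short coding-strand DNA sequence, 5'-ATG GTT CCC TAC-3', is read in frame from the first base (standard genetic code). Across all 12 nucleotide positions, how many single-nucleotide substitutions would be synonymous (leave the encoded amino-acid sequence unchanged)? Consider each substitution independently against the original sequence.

Codon 1 (ATG, Met): 0 synonymous substitutions.
Codon 2 (GTT, Val): 3 synonymous substitutions.
Codon 3 (CCC, Pro): 3 synonymous substitutions.
Codon 4 (TAC, Tyr): 1 synonymous substitution.
Total: 0 + 3 + 3 + 1 = 7.

7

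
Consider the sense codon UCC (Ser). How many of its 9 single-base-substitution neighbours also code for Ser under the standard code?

3

Position 1: none → 0 synonymous.
Position 2: none → 0 synonymous.
Position 3: UCU, UCA, UCG → 3 synonymous.
Total: 0 + 0 + 3 = 3.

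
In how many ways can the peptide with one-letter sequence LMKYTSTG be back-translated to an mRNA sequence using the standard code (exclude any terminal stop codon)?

9216

Leu: 6 codons.
Met: 1 codon.
Lys: 2 codons.
Tyr: 2 codons.
Thr: 4 codons.
Ser: 6 codons.
Thr: 4 codons.
Gly: 4 codons.
6 × 1 × 2 × 2 × 4 × 6 × 4 × 4 = 9216.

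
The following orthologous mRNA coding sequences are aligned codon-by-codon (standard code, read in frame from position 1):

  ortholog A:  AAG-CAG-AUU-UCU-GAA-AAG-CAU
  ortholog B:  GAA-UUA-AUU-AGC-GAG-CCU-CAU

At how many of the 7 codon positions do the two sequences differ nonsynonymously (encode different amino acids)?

3

Codon 1: AAG Lys / GAA Glu — nonsynonymous.
Codon 2: CAG Gln / UUA Leu — nonsynonymous.
Codon 3: AUU Ile / AUU Ile — identical.
Codon 4: UCU Ser / AGC Ser — synonymous.
Codon 5: GAA Glu / GAG Glu — synonymous.
Codon 6: AAG Lys / CCU Pro — nonsynonymous.
Codon 7: CAU His / CAU His — identical.
Nonsynonymous differences: 3.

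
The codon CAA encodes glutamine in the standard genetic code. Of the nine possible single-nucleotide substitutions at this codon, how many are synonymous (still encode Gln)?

Position 1: none → 0 synonymous.
Position 2: none → 0 synonymous.
Position 3: CAG → 1 synonymous.
Total: 0 + 0 + 1 = 1.

1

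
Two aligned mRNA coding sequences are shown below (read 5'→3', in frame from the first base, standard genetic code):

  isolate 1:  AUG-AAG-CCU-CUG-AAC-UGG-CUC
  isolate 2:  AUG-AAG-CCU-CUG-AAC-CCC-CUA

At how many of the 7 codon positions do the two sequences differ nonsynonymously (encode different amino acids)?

1

Codon 1: AUG Met / AUG Met — identical.
Codon 2: AAG Lys / AAG Lys — identical.
Codon 3: CCU Pro / CCU Pro — identical.
Codon 4: CUG Leu / CUG Leu — identical.
Codon 5: AAC Asn / AAC Asn — identical.
Codon 6: UGG Trp / CCC Pro — nonsynonymous.
Codon 7: CUC Leu / CUA Leu — synonymous.
Nonsynonymous differences: 1.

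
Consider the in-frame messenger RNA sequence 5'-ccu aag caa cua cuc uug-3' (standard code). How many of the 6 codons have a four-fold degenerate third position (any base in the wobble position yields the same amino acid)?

3

Codon 1 CCU (Pro): third position 4-fold.
Codon 2 AAG (Lys): third position 2-fold.
Codon 3 CAA (Gln): third position 2-fold.
Codon 4 CUA (Leu): third position 4-fold.
Codon 5 CUC (Leu): third position 4-fold.
Codon 6 UUG (Leu): third position 2-fold.
Four-fold degenerate third positions: 3.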